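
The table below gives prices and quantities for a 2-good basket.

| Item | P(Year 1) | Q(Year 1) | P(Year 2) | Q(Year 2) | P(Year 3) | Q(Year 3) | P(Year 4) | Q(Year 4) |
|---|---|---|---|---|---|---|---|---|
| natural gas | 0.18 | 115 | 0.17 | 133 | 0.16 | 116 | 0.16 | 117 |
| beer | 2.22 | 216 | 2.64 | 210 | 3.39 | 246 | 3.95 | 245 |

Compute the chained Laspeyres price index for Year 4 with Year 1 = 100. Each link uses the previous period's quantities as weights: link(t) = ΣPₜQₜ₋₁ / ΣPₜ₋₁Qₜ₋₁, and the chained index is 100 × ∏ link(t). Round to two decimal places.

174.03

Link Year 1→Year 2:
ΣP(Year 2)Q(Year 1) = 0.17×115 + 2.64×216 = 19.55 + 570.24 = 589.79
ΣP(Year 1)Q(Year 1) = 0.18×115 + 2.22×216 = 20.7 + 479.52 = 500.22
link = 589.79/500.22 = 1.179061
Link Year 2→Year 3:
ΣP(Year 3)Q(Year 2) = 0.16×133 + 3.39×210 = 21.28 + 711.9 = 733.18
ΣP(Year 2)Q(Year 2) = 0.17×133 + 2.64×210 = 22.61 + 554.4 = 577.01
link = 733.18/577.01 = 1.270654
Link Year 3→Year 4:
ΣP(Year 4)Q(Year 3) = 0.16×116 + 3.95×246 = 18.56 + 971.7 = 990.26
ΣP(Year 3)Q(Year 3) = 0.16×116 + 3.39×246 = 18.56 + 833.94 = 852.5
link = 990.26/852.5 = 1.161595
Chained index = 100 × 1.179061 × 1.270654 × 1.161595 = 174.0277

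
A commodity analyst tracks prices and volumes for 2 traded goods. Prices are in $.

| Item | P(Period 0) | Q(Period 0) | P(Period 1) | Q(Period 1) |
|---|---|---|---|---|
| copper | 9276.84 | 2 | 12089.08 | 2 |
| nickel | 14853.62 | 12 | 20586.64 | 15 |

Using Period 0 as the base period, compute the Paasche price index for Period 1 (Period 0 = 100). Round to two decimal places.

137.96

Paasche price index uses current-period quantities as weights.
ΣP(Period 1)·Q(Period 1) = 12089.08×2 + 20586.64×15 = 24178.16 + 308799.6 = 332977.76
ΣP(Period 0)·Q(Period 1) = 9276.84×2 + 14853.62×15 = 18553.68 + 222804.3 = 241357.98
Index = 332977.76 / 241357.98 × 100 = 137.9601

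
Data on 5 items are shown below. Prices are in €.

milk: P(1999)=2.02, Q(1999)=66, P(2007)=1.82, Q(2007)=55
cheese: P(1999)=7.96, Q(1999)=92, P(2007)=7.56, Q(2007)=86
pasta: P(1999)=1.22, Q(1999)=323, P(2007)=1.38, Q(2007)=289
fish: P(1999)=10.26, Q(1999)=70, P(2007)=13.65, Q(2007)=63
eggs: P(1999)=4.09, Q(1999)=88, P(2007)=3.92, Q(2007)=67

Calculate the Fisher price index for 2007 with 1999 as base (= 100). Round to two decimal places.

Laspeyres component (base-period weights):
ΣP(2007)Q(1999) = 1.82×66 + 7.56×92 + 1.38×323 + 13.65×70 + 3.92×88 = 120.12 + 695.52 + 445.74 + 955.5 + 344.96 = 2561.84
ΣP(1999)Q(1999) = 2.02×66 + 7.96×92 + 1.22×323 + 10.26×70 + 4.09×88 = 133.32 + 732.32 + 394.06 + 718.2 + 359.92 = 2337.82
L = 2561.84 / 2337.82 × 100 = 109.5824
Paasche component (current-period weights):
ΣP(2007)Q(2007) = 1.82×55 + 7.56×86 + 1.38×289 + 13.65×63 + 3.92×67 = 100.1 + 650.16 + 398.82 + 859.95 + 262.64 = 2271.67
ΣP(1999)Q(2007) = 2.02×55 + 7.96×86 + 1.22×289 + 10.26×63 + 4.09×67 = 111.1 + 684.56 + 352.58 + 646.38 + 274.03 = 2068.65
P = 2271.67 / 2068.65 × 100 = 109.8141
Fisher = √(L × P) = √(109.5824 × 109.8141) = 109.6982

109.70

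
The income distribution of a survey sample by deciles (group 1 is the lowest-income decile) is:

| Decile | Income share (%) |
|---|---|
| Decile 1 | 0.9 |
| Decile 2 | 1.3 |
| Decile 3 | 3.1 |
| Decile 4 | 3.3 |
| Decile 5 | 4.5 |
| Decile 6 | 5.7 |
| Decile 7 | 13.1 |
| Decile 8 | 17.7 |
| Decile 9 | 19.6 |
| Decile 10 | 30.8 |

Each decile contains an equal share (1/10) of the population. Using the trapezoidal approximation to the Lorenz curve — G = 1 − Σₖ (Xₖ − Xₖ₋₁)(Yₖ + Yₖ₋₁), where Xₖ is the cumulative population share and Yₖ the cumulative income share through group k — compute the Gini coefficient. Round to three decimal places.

0.501

Cumulative income shares Yₖ: 0.0090, 0.0220, 0.0530, 0.0860, 0.1310, 0.1880, 0.3190, 0.4960, 0.6920, 1.0000
Σ (Xₖ−Xₖ₋₁)(Yₖ+Yₖ₋₁) = (1/10)(0.0090+0.0000) + (1/10)(0.0220+0.0090) + (1/10)(0.0530+0.0220) + (1/10)(0.0860+0.0530) + (1/10)(0.1310+0.0860) + (1/10)(0.1880+0.1310) + (1/10)(0.3190+0.1880) + (1/10)(0.4960+0.3190) + (1/10)(0.6920+0.4960) + (1/10)(1.0000+0.6920)
  = 0.0009 + 0.0031 + 0.0075 + 0.0139 + 0.0217 + 0.0319 + 0.0507 + 0.0815 + 0.1188 + 0.1692 = 0.4992
G = 1 − 0.4992 = 0.5008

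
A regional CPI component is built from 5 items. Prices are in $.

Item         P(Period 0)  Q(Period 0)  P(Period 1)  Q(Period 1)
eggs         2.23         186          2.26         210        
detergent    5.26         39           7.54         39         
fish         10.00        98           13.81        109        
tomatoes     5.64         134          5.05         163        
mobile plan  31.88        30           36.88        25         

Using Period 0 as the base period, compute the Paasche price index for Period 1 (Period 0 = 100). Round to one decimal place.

115.5

Paasche price index uses current-period quantities as weights.
ΣP(Period 1)·Q(Period 1) = 2.26×210 + 7.54×39 + 13.81×109 + 5.05×163 + 36.88×25 = 474.6 + 294.06 + 1505.29 + 823.15 + 922 = 4019.1
ΣP(Period 0)·Q(Period 1) = 2.23×210 + 5.26×39 + 10.00×109 + 5.64×163 + 31.88×25 = 468.3 + 205.14 + 1090 + 919.32 + 797 = 3479.76
Index = 4019.1 / 3479.76 × 100 = 115.4993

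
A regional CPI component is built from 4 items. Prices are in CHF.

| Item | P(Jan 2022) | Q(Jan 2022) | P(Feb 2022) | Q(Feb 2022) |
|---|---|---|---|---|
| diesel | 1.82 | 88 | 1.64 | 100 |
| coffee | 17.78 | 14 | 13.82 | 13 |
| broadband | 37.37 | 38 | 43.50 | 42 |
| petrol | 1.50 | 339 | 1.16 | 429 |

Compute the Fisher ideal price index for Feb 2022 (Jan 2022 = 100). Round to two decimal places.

101.79

Laspeyres component (base-period weights):
ΣP(Feb 2022)Q(Jan 2022) = 1.64×88 + 13.82×14 + 43.50×38 + 1.16×339 = 144.32 + 193.48 + 1653 + 393.24 = 2384.04
ΣP(Jan 2022)Q(Jan 2022) = 1.82×88 + 17.78×14 + 37.37×38 + 1.50×339 = 160.16 + 248.92 + 1420.06 + 508.5 = 2337.64
L = 2384.04 / 2337.64 × 100 = 101.9849
Paasche component (current-period weights):
ΣP(Feb 2022)Q(Feb 2022) = 1.64×100 + 13.82×13 + 43.50×42 + 1.16×429 = 164 + 179.66 + 1827 + 497.64 = 2668.3
ΣP(Jan 2022)Q(Feb 2022) = 1.82×100 + 17.78×13 + 37.37×42 + 1.50×429 = 182 + 231.14 + 1569.54 + 643.5 = 2626.18
P = 2668.3 / 2626.18 × 100 = 101.6039
Fisher = √(L × P) = √(101.9849 × 101.6039) = 101.7942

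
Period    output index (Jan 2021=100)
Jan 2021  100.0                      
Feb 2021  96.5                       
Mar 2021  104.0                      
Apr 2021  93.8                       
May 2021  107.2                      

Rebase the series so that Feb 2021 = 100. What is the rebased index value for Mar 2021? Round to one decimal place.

107.8

Rebased(Mar 2021) = 104.0 / 96.5 × 100 = 107.7720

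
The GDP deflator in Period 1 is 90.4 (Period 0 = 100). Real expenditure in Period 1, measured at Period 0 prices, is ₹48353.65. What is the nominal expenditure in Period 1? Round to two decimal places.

43711.70

Nominal = Real × (Index/100) = 48353.65 × (90.4/100)
        = 48353.65 × 0.904 = 43711.6996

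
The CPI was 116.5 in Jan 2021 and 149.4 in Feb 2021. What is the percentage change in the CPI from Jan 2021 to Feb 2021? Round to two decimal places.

Change = (149.4 − 116.5) / 116.5 × 100
       = 32.9 / 116.5 × 100 = 28.2403%

28.24%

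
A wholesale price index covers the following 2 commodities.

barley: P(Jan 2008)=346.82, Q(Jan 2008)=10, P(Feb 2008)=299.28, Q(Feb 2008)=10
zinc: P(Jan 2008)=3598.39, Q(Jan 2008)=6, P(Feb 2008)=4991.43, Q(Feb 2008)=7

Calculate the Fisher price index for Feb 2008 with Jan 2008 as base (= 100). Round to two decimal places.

131.91

Laspeyres component (base-period weights):
ΣP(Feb 2008)Q(Jan 2008) = 299.28×10 + 4991.43×6 = 2992.8 + 29948.58 = 32941.38
ΣP(Jan 2008)Q(Jan 2008) = 346.82×10 + 3598.39×6 = 3468.2 + 21590.34 = 25058.54
L = 32941.38 / 25058.54 × 100 = 131.4577
Paasche component (current-period weights):
ΣP(Feb 2008)Q(Feb 2008) = 299.28×10 + 4991.43×7 = 2992.8 + 34940.01 = 37932.81
ΣP(Jan 2008)Q(Feb 2008) = 346.82×10 + 3598.39×7 = 3468.2 + 25188.73 = 28656.93
P = 37932.81 / 28656.93 × 100 = 132.3687
Fisher = √(L × P) = √(131.4577 × 132.3687) = 131.9124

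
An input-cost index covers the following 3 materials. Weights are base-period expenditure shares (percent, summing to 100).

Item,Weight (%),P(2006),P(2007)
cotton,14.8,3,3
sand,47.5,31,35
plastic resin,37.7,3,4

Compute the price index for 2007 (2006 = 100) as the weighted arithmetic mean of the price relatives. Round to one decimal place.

118.7

cotton: 14.8 × (3/3) = 14.8 × 1.000000 = 14.8000
sand: 47.5 × (35/31) = 47.5 × 1.129032 = 53.6290
plastic resin: 37.7 × (4/3) = 37.7 × 1.333333 = 50.2667
Index = Σ wᵢ·(p₁ᵢ/p₀ᵢ) = 14.8000 + 53.6290 + 50.2667 = 118.6957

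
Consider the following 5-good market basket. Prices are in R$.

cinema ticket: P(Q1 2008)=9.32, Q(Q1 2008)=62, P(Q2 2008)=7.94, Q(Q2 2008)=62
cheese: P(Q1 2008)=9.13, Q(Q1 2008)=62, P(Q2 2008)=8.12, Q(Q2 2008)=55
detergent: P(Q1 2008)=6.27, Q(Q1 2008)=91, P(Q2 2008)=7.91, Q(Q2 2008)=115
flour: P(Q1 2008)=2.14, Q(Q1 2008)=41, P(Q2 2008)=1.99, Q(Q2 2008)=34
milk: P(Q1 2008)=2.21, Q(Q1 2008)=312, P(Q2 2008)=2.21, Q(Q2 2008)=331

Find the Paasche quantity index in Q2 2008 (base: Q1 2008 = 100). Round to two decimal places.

106.48

Paasche quantity index uses current-period prices as weights.
ΣP(Q2 2008)·Q(Q2 2008) = 7.94×62 + 8.12×55 + 7.91×115 + 1.99×34 + 2.21×331 = 492.28 + 446.6 + 909.65 + 67.66 + 731.51 = 2647.7
ΣP(Q2 2008)·Q(Q1 2008) = 7.94×62 + 8.12×62 + 7.91×91 + 1.99×41 + 2.21×312 = 492.28 + 503.44 + 719.81 + 81.59 + 689.52 = 2486.64
Index = 2647.7 / 2486.64 × 100 = 106.4770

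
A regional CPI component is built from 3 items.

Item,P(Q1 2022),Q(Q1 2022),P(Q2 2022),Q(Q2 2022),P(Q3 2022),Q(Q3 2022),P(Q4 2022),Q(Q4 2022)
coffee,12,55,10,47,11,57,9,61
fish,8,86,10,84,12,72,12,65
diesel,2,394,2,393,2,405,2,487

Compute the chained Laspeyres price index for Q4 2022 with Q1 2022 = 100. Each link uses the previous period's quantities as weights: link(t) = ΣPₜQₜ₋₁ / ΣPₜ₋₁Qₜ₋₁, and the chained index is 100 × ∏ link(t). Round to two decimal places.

Link Q1 2022→Q2 2022:
ΣP(Q2 2022)Q(Q1 2022) = 10×55 + 10×86 + 2×394 = 550 + 860 + 788 = 2198
ΣP(Q1 2022)Q(Q1 2022) = 12×55 + 8×86 + 2×394 = 660 + 688 + 788 = 2136
link = 2198/2136 = 1.029026
Link Q2 2022→Q3 2022:
ΣP(Q3 2022)Q(Q2 2022) = 11×47 + 12×84 + 2×393 = 517 + 1008 + 786 = 2311
ΣP(Q2 2022)Q(Q2 2022) = 10×47 + 10×84 + 2×393 = 470 + 840 + 786 = 2096
link = 2311/2096 = 1.102576
Link Q3 2022→Q4 2022:
ΣP(Q4 2022)Q(Q3 2022) = 9×57 + 12×72 + 2×405 = 513 + 864 + 810 = 2187
ΣP(Q3 2022)Q(Q3 2022) = 11×57 + 12×72 + 2×405 = 627 + 864 + 810 = 2301
link = 2187/2301 = 0.950456
Chained index = 100 × 1.029026 × 1.102576 × 0.950456 = 107.8369

107.84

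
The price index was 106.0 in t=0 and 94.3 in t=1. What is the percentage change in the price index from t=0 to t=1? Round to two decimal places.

Change = (94.3 − 106.0) / 106.0 × 100
       = -11.7 / 106.0 × 100 = -11.0377%

-11.04%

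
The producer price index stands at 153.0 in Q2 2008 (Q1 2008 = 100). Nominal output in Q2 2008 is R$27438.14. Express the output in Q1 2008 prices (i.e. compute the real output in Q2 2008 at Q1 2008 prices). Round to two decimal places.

17933.42

Real = Nominal ÷ (Index/100) = 27438.14 ÷ (153.0/100)
     = 27438.14 ÷ 1.530 = 17933.4248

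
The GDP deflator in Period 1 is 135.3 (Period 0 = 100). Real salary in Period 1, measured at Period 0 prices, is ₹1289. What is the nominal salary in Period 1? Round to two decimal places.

Nominal = Real × (Index/100) = 1289 × (135.3/100)
        = 1289 × 1.353 = 1744.0170

1744.02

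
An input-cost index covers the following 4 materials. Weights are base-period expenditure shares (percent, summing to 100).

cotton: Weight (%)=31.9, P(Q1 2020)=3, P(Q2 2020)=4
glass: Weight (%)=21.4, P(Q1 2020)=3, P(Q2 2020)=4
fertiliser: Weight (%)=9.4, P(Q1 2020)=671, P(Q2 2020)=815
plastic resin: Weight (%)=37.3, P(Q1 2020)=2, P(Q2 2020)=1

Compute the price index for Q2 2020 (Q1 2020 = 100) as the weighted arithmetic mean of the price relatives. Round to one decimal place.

cotton: 31.9 × (4/3) = 31.9 × 1.333333 = 42.5333
glass: 21.4 × (4/3) = 21.4 × 1.333333 = 28.5333
fertiliser: 9.4 × (815/671) = 9.4 × 1.214605 = 11.4173
plastic resin: 37.3 × (1/2) = 37.3 × 0.500000 = 18.6500
Index = Σ wᵢ·(p₁ᵢ/p₀ᵢ) = 42.5333 + 28.5333 + 11.4173 + 18.6500 = 101.1340

101.1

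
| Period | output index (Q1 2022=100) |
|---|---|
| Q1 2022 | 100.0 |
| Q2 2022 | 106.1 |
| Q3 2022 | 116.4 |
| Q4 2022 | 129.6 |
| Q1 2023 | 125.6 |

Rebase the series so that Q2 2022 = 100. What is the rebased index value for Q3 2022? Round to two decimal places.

Rebased(Q3 2022) = 116.4 / 106.1 × 100 = 109.7078

109.71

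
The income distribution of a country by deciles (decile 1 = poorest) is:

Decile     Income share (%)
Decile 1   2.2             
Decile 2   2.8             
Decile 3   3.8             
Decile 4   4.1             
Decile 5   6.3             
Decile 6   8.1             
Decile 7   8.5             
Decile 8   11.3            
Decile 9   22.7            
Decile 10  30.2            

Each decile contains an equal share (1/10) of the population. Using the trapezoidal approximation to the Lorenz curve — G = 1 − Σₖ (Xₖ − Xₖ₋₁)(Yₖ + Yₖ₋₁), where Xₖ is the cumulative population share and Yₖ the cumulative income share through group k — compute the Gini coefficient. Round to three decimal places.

0.444

Cumulative income shares Yₖ: 0.0220, 0.0500, 0.0880, 0.1290, 0.1920, 0.2730, 0.3580, 0.4710, 0.6980, 1.0000
Σ (Xₖ−Xₖ₋₁)(Yₖ+Yₖ₋₁) = (1/10)(0.0220+0.0000) + (1/10)(0.0500+0.0220) + (1/10)(0.0880+0.0500) + (1/10)(0.1290+0.0880) + (1/10)(0.1920+0.1290) + (1/10)(0.2730+0.1920) + (1/10)(0.3580+0.2730) + (1/10)(0.4710+0.3580) + (1/10)(0.6980+0.4710) + (1/10)(1.0000+0.6980)
  = 0.0022 + 0.0072 + 0.0138 + 0.0217 + 0.0321 + 0.0465 + 0.0631 + 0.0829 + 0.1169 + 0.1698 = 0.5562
G = 1 − 0.5562 = 0.4438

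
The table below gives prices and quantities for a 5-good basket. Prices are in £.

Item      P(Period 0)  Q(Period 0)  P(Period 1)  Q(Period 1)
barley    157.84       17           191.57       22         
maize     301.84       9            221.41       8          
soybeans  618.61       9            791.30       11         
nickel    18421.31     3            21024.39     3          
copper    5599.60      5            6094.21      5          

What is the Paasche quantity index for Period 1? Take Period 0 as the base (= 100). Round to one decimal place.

Paasche quantity index uses current-period prices as weights.
ΣP(Period 1)·Q(Period 1) = 191.57×22 + 221.41×8 + 791.30×11 + 21024.39×3 + 6094.21×5 = 4214.54 + 1771.28 + 8704.3 + 63073.17 + 30471.05 = 108234.34
ΣP(Period 1)·Q(Period 0) = 191.57×17 + 221.41×9 + 791.30×9 + 21024.39×3 + 6094.21×5 = 3256.69 + 1992.69 + 7121.7 + 63073.17 + 30471.05 = 105915.3
Index = 108234.34 / 105915.3 × 100 = 102.1895

102.2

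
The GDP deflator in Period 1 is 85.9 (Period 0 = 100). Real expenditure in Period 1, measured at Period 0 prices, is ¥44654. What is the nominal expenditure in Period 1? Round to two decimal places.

38357.79

Nominal = Real × (Index/100) = 44654 × (85.9/100)
        = 44654 × 0.859 = 38357.7860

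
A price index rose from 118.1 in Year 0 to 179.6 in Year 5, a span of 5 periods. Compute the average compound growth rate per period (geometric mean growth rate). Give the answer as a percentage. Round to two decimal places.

Growth factor = (179.6/118.1)^(1/5) = (1.520745)^(1/5) = 1.087455
Growth rate = 1.087455 − 1 = 0.087455 = 8.7455%

8.75%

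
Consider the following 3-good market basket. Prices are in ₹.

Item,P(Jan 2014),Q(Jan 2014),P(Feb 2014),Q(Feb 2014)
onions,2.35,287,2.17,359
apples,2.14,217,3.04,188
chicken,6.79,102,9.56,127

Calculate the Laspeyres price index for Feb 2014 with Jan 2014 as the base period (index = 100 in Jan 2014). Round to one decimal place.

123.3

Laspeyres price index uses base-period quantities as weights.
ΣP(Feb 2014)·Q(Jan 2014) = 2.17×287 + 3.04×217 + 9.56×102 = 622.79 + 659.68 + 975.12 = 2257.59
ΣP(Jan 2014)·Q(Jan 2014) = 2.35×287 + 2.14×217 + 6.79×102 = 674.45 + 464.38 + 692.58 = 1831.41
Index = 2257.59 / 1831.41 × 100 = 123.2706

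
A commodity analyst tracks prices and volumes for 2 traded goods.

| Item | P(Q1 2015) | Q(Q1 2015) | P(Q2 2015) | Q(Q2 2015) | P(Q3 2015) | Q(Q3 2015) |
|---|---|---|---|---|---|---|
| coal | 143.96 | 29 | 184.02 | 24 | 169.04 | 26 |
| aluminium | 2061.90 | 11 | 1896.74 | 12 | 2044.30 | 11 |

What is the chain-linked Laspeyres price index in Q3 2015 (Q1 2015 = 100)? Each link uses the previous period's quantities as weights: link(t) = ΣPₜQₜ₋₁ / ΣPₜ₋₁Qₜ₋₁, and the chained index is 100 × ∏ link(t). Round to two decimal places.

Link Q1 2015→Q2 2015:
ΣP(Q2 2015)Q(Q1 2015) = 184.02×29 + 1896.74×11 = 5336.58 + 20864.14 = 26200.72
ΣP(Q1 2015)Q(Q1 2015) = 143.96×29 + 2061.90×11 = 4174.84 + 22680.9 = 26855.74
link = 26200.72/26855.74 = 0.975610
Link Q2 2015→Q3 2015:
ΣP(Q3 2015)Q(Q2 2015) = 169.04×24 + 2044.30×12 = 4056.96 + 24531.6 = 28588.56
ΣP(Q2 2015)Q(Q2 2015) = 184.02×24 + 1896.74×12 = 4416.48 + 22760.88 = 27177.36
link = 28588.56/27177.36 = 1.051926
Chained index = 100 × 0.975610 × 1.051926 = 102.6269

102.63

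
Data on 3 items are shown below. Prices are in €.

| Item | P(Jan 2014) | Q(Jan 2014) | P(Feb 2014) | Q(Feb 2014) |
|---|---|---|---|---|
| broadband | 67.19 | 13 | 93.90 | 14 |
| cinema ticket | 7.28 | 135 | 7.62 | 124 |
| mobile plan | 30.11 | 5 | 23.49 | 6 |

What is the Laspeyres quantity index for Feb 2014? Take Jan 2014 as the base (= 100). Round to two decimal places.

100.86

Laspeyres quantity index uses base-period prices as weights.
ΣP(Jan 2014)·Q(Feb 2014) = 67.19×14 + 7.28×124 + 30.11×6 = 940.66 + 902.72 + 180.66 = 2024.04
ΣP(Jan 2014)·Q(Jan 2014) = 67.19×13 + 7.28×135 + 30.11×5 = 873.47 + 982.8 + 150.55 = 2006.82
Index = 2024.04 / 2006.82 × 100 = 100.8581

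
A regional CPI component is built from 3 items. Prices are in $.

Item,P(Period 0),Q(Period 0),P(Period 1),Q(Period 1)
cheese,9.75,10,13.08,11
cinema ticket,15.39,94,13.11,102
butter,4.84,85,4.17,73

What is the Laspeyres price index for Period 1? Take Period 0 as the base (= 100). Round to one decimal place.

Laspeyres price index uses base-period quantities as weights.
ΣP(Period 1)·Q(Period 0) = 13.08×10 + 13.11×94 + 4.17×85 = 130.8 + 1232.34 + 354.45 = 1717.59
ΣP(Period 0)·Q(Period 0) = 9.75×10 + 15.39×94 + 4.84×85 = 97.5 + 1446.66 + 411.4 = 1955.56
Index = 1717.59 / 1955.56 × 100 = 87.8311

87.8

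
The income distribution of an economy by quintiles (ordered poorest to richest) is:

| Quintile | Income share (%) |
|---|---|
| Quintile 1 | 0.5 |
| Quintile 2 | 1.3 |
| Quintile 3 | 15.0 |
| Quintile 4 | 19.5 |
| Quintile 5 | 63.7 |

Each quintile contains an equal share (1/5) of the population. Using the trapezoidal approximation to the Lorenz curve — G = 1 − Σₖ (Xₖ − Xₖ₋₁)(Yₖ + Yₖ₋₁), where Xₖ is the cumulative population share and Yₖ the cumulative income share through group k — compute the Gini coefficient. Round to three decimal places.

Cumulative income shares Yₖ: 0.0050, 0.0180, 0.1680, 0.3630, 1.0000
Σ (Xₖ−Xₖ₋₁)(Yₖ+Yₖ₋₁) = (1/5)(0.0050+0.0000) + (1/5)(0.0180+0.0050) + (1/5)(0.1680+0.0180) + (1/5)(0.3630+0.1680) + (1/5)(1.0000+0.3630)
  = 0.0010 + 0.0046 + 0.0372 + 0.1062 + 0.2726 = 0.4216
G = 1 − 0.4216 = 0.5784

0.578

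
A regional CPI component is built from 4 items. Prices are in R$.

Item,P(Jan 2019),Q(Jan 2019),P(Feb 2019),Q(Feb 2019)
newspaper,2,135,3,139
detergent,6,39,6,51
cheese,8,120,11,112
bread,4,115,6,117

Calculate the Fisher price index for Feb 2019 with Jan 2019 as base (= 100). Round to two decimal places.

137.04

Laspeyres component (base-period weights):
ΣP(Feb 2019)Q(Jan 2019) = 3×135 + 6×39 + 11×120 + 6×115 = 405 + 234 + 1320 + 690 = 2649
ΣP(Jan 2019)Q(Jan 2019) = 2×135 + 6×39 + 8×120 + 4×115 = 270 + 234 + 960 + 460 = 1924
L = 2649 / 1924 × 100 = 137.6819
Paasche component (current-period weights):
ΣP(Feb 2019)Q(Feb 2019) = 3×139 + 6×51 + 11×112 + 6×117 = 417 + 306 + 1232 + 702 = 2657
ΣP(Jan 2019)Q(Feb 2019) = 2×139 + 6×51 + 8×112 + 4×117 = 278 + 306 + 896 + 468 = 1948
P = 2657 / 1948 × 100 = 136.3963
Fisher = √(L × P) = √(137.6819 × 136.3963) = 137.0376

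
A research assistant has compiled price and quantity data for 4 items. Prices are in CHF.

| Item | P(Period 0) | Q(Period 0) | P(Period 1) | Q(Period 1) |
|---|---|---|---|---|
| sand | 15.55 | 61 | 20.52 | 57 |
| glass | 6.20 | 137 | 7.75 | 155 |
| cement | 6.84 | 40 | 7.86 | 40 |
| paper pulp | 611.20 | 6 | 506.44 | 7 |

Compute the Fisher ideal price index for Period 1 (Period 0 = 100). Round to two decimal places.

Laspeyres component (base-period weights):
ΣP(Period 1)Q(Period 0) = 20.52×61 + 7.75×137 + 7.86×40 + 506.44×6 = 1251.72 + 1061.75 + 314.4 + 3038.64 = 5666.51
ΣP(Period 0)Q(Period 0) = 15.55×61 + 6.20×137 + 6.84×40 + 611.20×6 = 948.55 + 849.4 + 273.6 + 3667.2 = 5738.75
L = 5666.51 / 5738.75 × 100 = 98.7412
Paasche component (current-period weights):
ΣP(Period 1)Q(Period 1) = 20.52×57 + 7.75×155 + 7.86×40 + 506.44×7 = 1169.64 + 1201.25 + 314.4 + 3545.08 = 6230.37
ΣP(Period 0)Q(Period 1) = 15.55×57 + 6.20×155 + 6.84×40 + 611.20×7 = 886.35 + 961 + 273.6 + 4278.4 = 6399.35
P = 6230.37 / 6399.35 × 100 = 97.3594
Fisher = √(L × P) = √(98.7412 × 97.3594) = 98.0479

98.05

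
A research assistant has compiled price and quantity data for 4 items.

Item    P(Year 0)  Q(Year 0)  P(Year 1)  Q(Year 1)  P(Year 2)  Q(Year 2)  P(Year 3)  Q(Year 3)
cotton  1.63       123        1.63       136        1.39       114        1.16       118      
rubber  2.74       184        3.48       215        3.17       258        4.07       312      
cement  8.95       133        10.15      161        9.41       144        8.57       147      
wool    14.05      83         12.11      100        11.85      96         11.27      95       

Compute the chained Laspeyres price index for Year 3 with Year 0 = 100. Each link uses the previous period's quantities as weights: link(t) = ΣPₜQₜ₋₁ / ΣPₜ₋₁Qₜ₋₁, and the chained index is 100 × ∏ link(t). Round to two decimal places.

98.54

Link Year 0→Year 1:
ΣP(Year 1)Q(Year 0) = 1.63×123 + 3.48×184 + 10.15×133 + 12.11×83 = 200.49 + 640.32 + 1349.95 + 1005.13 = 3195.89
ΣP(Year 0)Q(Year 0) = 1.63×123 + 2.74×184 + 8.95×133 + 14.05×83 = 200.49 + 504.16 + 1190.35 + 1166.15 = 3061.15
link = 3195.89/3061.15 = 1.044016
Link Year 1→Year 2:
ΣP(Year 2)Q(Year 1) = 1.39×136 + 3.17×215 + 9.41×161 + 11.85×100 = 189.04 + 681.55 + 1515.01 + 1185 = 3570.6
ΣP(Year 1)Q(Year 1) = 1.63×136 + 3.48×215 + 10.15×161 + 12.11×100 = 221.68 + 748.2 + 1634.15 + 1211 = 3815.03
link = 3570.6/3815.03 = 0.935930
Link Year 2→Year 3:
ΣP(Year 3)Q(Year 2) = 1.16×114 + 4.07×258 + 8.57×144 + 11.27×96 = 132.24 + 1050.06 + 1234.08 + 1081.92 = 3498.3
ΣP(Year 2)Q(Year 2) = 1.39×114 + 3.17×258 + 9.41×144 + 11.85×96 = 158.46 + 817.86 + 1355.04 + 1137.6 = 3468.96
link = 3498.3/3468.96 = 1.008458
Chained index = 100 × 1.044016 × 0.935930 × 1.008458 = 98.5390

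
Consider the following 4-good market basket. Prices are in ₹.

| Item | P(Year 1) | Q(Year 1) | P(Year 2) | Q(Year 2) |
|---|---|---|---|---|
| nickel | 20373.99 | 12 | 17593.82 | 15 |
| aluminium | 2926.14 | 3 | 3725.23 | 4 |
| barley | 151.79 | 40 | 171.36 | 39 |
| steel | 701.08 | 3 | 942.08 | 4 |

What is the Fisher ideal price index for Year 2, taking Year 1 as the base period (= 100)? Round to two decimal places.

88.73

Laspeyres component (base-period weights):
ΣP(Year 2)Q(Year 1) = 17593.82×12 + 3725.23×3 + 171.36×40 + 942.08×3 = 211125.84 + 11175.69 + 6854.4 + 2826.24 = 231982.17
ΣP(Year 1)Q(Year 1) = 20373.99×12 + 2926.14×3 + 151.79×40 + 701.08×3 = 244487.88 + 8778.42 + 6071.6 + 2103.24 = 261441.14
L = 231982.17 / 261441.14 × 100 = 88.7321
Paasche component (current-period weights):
ΣP(Year 2)Q(Year 2) = 17593.82×15 + 3725.23×4 + 171.36×39 + 942.08×4 = 263907.3 + 14900.92 + 6683.04 + 3768.32 = 289259.58
ΣP(Year 1)Q(Year 2) = 20373.99×15 + 2926.14×4 + 151.79×39 + 701.08×4 = 305609.85 + 11704.56 + 5919.81 + 2804.32 = 326038.54
P = 289259.58 / 326038.54 × 100 = 88.7194
Fisher = √(L × P) = √(88.7321 × 88.7194) = 88.7258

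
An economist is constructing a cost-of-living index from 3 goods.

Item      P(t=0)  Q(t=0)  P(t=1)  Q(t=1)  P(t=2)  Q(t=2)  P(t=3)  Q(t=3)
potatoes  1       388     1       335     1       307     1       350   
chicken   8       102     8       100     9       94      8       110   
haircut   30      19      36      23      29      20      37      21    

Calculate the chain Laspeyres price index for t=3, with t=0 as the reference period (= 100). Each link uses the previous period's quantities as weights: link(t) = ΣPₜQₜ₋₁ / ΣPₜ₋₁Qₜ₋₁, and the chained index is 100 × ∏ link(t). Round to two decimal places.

107.05

Link t=0→t=1:
ΣP(t=1)Q(t=0) = 1×388 + 8×102 + 36×19 = 388 + 816 + 684 = 1888
ΣP(t=0)Q(t=0) = 1×388 + 8×102 + 30×19 = 388 + 816 + 570 = 1774
link = 1888/1774 = 1.064262
Link t=1→t=2:
ΣP(t=2)Q(t=1) = 1×335 + 9×100 + 29×23 = 335 + 900 + 667 = 1902
ΣP(t=1)Q(t=1) = 1×335 + 8×100 + 36×23 = 335 + 800 + 828 = 1963
link = 1902/1963 = 0.968925
Link t=2→t=3:
ΣP(t=3)Q(t=2) = 1×307 + 8×94 + 37×20 = 307 + 752 + 740 = 1799
ΣP(t=2)Q(t=2) = 1×307 + 9×94 + 29×20 = 307 + 846 + 580 = 1733
link = 1799/1733 = 1.038084
Chained index = 100 × 1.064262 × 0.968925 × 1.038084 = 107.0462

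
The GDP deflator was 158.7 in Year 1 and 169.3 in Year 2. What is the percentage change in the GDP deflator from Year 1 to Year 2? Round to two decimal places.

Change = (169.3 − 158.7) / 158.7 × 100
       = 10.6 / 158.7 × 100 = 6.6793%

6.68%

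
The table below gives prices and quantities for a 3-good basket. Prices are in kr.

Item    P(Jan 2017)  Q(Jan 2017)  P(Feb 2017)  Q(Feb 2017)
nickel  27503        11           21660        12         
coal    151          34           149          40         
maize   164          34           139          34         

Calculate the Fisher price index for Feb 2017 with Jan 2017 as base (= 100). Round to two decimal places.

Laspeyres component (base-period weights):
ΣP(Feb 2017)Q(Jan 2017) = 21660×11 + 149×34 + 139×34 = 238260 + 5066 + 4726 = 248052
ΣP(Jan 2017)Q(Jan 2017) = 27503×11 + 151×34 + 164×34 = 302533 + 5134 + 5576 = 313243
L = 248052 / 313243 × 100 = 79.1884
Paasche component (current-period weights):
ΣP(Feb 2017)Q(Feb 2017) = 21660×12 + 149×40 + 139×34 = 259920 + 5960 + 4726 = 270606
ΣP(Jan 2017)Q(Feb 2017) = 27503×12 + 151×40 + 164×34 = 330036 + 6040 + 5576 = 341652
P = 270606 / 341652 × 100 = 79.2052
Fisher = √(L × P) = √(79.1884 × 79.2052) = 79.1968

79.20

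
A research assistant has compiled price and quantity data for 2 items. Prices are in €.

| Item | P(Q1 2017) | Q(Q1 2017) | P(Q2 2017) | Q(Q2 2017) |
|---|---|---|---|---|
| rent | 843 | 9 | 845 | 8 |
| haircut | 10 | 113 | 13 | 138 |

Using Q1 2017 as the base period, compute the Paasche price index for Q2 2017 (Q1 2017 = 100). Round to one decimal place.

Paasche price index uses current-period quantities as weights.
ΣP(Q2 2017)·Q(Q2 2017) = 845×8 + 13×138 = 6760 + 1794 = 8554
ΣP(Q1 2017)·Q(Q2 2017) = 843×8 + 10×138 = 6744 + 1380 = 8124
Index = 8554 / 8124 × 100 = 105.2930

105.3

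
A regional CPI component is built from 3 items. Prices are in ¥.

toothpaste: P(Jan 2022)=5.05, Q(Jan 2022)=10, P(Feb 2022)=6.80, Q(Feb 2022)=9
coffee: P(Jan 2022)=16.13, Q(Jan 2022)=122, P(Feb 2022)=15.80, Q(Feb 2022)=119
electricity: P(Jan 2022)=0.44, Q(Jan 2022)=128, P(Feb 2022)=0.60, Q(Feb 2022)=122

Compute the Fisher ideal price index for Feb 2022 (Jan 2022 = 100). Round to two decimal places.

Laspeyres component (base-period weights):
ΣP(Feb 2022)Q(Jan 2022) = 6.80×10 + 15.80×122 + 0.60×128 = 68 + 1927.6 + 76.8 = 2072.4
ΣP(Jan 2022)Q(Jan 2022) = 5.05×10 + 16.13×122 + 0.44×128 = 50.5 + 1967.86 + 56.32 = 2074.68
L = 2072.4 / 2074.68 × 100 = 99.8901
Paasche component (current-period weights):
ΣP(Feb 2022)Q(Feb 2022) = 6.80×9 + 15.80×119 + 0.60×122 = 61.2 + 1880.2 + 73.2 = 2014.6
ΣP(Jan 2022)Q(Feb 2022) = 5.05×9 + 16.13×119 + 0.44×122 = 45.45 + 1919.47 + 53.68 = 2018.6
P = 2014.6 / 2018.6 × 100 = 99.8018
Fisher = √(L × P) = √(99.8901 × 99.8018) = 99.8460

99.85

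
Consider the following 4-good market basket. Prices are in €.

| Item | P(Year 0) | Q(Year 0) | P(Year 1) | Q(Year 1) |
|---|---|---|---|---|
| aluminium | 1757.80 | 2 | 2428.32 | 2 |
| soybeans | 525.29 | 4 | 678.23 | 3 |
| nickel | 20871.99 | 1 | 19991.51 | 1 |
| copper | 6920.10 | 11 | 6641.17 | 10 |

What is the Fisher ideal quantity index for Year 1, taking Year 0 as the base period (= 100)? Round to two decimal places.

92.73

Laspeyres component (base-period weights):
ΣP(Year 0)Q(Year 1) = 1757.80×2 + 525.29×3 + 20871.99×1 + 6920.10×10 = 3515.6 + 1575.87 + 20871.99 + 69201 = 95164.46
ΣP(Year 0)Q(Year 0) = 1757.80×2 + 525.29×4 + 20871.99×1 + 6920.10×11 = 3515.6 + 2101.16 + 20871.99 + 76121.1 = 102609.85
L = 95164.46 / 102609.85 × 100 = 92.7440
Paasche component (current-period weights):
ΣP(Year 1)Q(Year 1) = 2428.32×2 + 678.23×3 + 19991.51×1 + 6641.17×10 = 4856.64 + 2034.69 + 19991.51 + 66411.7 = 93294.54
ΣP(Year 1)Q(Year 0) = 2428.32×2 + 678.23×4 + 19991.51×1 + 6641.17×11 = 4856.64 + 2712.92 + 19991.51 + 73052.87 = 100613.94
P = 93294.54 / 100613.94 × 100 = 92.7253
Fisher = √(L × P) = √(92.7440 × 92.7253) = 92.7346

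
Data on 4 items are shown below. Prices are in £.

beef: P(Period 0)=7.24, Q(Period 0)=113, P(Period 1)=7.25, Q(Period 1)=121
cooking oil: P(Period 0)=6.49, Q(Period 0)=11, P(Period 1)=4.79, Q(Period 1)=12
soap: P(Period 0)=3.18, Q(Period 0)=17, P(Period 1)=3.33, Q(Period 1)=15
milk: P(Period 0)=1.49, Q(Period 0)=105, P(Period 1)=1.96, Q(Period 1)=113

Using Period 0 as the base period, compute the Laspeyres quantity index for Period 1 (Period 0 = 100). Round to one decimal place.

106.4

Laspeyres quantity index uses base-period prices as weights.
ΣP(Period 0)·Q(Period 1) = 7.24×121 + 6.49×12 + 3.18×15 + 1.49×113 = 876.04 + 77.88 + 47.7 + 168.37 = 1169.99
ΣP(Period 0)·Q(Period 0) = 7.24×113 + 6.49×11 + 3.18×17 + 1.49×105 = 818.12 + 71.39 + 54.06 + 156.45 = 1100.02
Index = 1169.99 / 1100.02 × 100 = 106.3608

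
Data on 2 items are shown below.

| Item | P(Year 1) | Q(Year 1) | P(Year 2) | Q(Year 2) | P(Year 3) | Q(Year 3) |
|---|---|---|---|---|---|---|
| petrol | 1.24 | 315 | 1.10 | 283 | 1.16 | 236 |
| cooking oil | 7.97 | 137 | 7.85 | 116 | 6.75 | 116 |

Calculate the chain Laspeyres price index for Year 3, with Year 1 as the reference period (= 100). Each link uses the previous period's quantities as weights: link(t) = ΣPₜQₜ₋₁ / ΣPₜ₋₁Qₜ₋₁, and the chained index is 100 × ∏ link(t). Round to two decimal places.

Link Year 1→Year 2:
ΣP(Year 2)Q(Year 1) = 1.10×315 + 7.85×137 = 346.5 + 1075.45 = 1421.95
ΣP(Year 1)Q(Year 1) = 1.24×315 + 7.97×137 = 390.6 + 1091.89 = 1482.49
link = 1421.95/1482.49 = 0.959163
Link Year 2→Year 3:
ΣP(Year 3)Q(Year 2) = 1.16×283 + 6.75×116 = 328.28 + 783 = 1111.28
ΣP(Year 2)Q(Year 2) = 1.10×283 + 7.85×116 = 311.3 + 910.6 = 1221.9
link = 1111.28/1221.9 = 0.909469
Chained index = 100 × 0.959163 × 0.909469 = 87.2329

87.23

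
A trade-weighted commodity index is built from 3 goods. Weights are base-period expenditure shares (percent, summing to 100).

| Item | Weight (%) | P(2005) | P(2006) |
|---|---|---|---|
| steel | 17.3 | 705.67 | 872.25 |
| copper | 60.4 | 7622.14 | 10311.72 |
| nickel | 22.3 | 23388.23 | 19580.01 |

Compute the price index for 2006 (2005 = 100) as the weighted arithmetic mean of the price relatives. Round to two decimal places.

121.77

steel: 17.3 × (872.25/705.67) = 17.3 × 1.236059 = 21.3838
copper: 60.4 × (10311.72/7622.14) = 60.4 × 1.352864 = 81.7130
nickel: 22.3 × (19580.01/23388.23) = 22.3 × 0.837174 = 18.6690
Index = Σ wᵢ·(p₁ᵢ/p₀ᵢ) = 21.3838 + 81.7130 + 18.6690 = 121.7658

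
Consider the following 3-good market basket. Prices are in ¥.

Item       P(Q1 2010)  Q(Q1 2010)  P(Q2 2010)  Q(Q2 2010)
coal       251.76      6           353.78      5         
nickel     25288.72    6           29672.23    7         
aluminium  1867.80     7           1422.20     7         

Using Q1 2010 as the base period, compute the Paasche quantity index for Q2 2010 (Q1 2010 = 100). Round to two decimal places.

Paasche quantity index uses current-period prices as weights.
ΣP(Q2 2010)·Q(Q2 2010) = 353.78×5 + 29672.23×7 + 1422.20×7 = 1768.9 + 207705.61 + 9955.4 = 219429.91
ΣP(Q2 2010)·Q(Q1 2010) = 353.78×6 + 29672.23×6 + 1422.20×7 = 2122.68 + 178033.38 + 9955.4 = 190111.46
Index = 219429.91 / 190111.46 × 100 = 115.4217

115.42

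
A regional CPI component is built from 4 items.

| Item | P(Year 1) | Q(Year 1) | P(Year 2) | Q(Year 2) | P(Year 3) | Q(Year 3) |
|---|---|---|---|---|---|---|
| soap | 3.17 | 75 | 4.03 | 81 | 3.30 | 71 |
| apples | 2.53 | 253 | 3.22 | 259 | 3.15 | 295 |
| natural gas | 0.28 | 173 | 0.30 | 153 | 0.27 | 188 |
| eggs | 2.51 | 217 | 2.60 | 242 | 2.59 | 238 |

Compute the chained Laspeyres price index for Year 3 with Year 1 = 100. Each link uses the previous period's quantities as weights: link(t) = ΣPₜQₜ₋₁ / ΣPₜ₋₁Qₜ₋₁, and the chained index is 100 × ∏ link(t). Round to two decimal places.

112.41

Link Year 1→Year 2:
ΣP(Year 2)Q(Year 1) = 4.03×75 + 3.22×253 + 0.30×173 + 2.60×217 = 302.25 + 814.66 + 51.9 + 564.2 = 1733.01
ΣP(Year 1)Q(Year 1) = 3.17×75 + 2.53×253 + 0.28×173 + 2.51×217 = 237.75 + 640.09 + 48.44 + 544.67 = 1470.95
link = 1733.01/1470.95 = 1.178157
Link Year 2→Year 3:
ΣP(Year 3)Q(Year 2) = 3.30×81 + 3.15×259 + 0.27×153 + 2.59×242 = 267.3 + 815.85 + 41.31 + 626.78 = 1751.24
ΣP(Year 2)Q(Year 2) = 4.03×81 + 3.22×259 + 0.30×153 + 2.60×242 = 326.43 + 833.98 + 45.9 + 629.2 = 1835.51
link = 1751.24/1835.51 = 0.954089
Chained index = 100 × 1.178157 × 0.954089 = 112.4067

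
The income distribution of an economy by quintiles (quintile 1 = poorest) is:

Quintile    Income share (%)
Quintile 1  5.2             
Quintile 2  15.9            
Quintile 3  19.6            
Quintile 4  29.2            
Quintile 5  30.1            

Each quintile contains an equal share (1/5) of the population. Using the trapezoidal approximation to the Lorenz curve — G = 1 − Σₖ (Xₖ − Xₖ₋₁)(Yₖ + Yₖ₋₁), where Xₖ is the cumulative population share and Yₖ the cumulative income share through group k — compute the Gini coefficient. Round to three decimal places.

0.252

Cumulative income shares Yₖ: 0.0520, 0.2110, 0.4070, 0.6990, 1.0000
Σ (Xₖ−Xₖ₋₁)(Yₖ+Yₖ₋₁) = (1/5)(0.0520+0.0000) + (1/5)(0.2110+0.0520) + (1/5)(0.4070+0.2110) + (1/5)(0.6990+0.4070) + (1/5)(1.0000+0.6990)
  = 0.0104 + 0.0526 + 0.1236 + 0.2212 + 0.3398 = 0.7476
G = 1 − 0.7476 = 0.2524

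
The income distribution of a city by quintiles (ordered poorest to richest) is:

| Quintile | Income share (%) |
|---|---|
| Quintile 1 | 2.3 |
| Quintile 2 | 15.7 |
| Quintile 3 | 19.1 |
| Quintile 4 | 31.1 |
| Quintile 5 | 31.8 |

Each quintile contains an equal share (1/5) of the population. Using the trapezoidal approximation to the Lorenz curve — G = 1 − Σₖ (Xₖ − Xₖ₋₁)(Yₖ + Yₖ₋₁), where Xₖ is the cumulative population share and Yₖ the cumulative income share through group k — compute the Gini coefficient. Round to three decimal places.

0.298

Cumulative income shares Yₖ: 0.0230, 0.1800, 0.3710, 0.6820, 1.0000
Σ (Xₖ−Xₖ₋₁)(Yₖ+Yₖ₋₁) = (1/5)(0.0230+0.0000) + (1/5)(0.1800+0.0230) + (1/5)(0.3710+0.1800) + (1/5)(0.6820+0.3710) + (1/5)(1.0000+0.6820)
  = 0.0046 + 0.0406 + 0.1102 + 0.2106 + 0.3364 = 0.7024
G = 1 − 0.7024 = 0.2976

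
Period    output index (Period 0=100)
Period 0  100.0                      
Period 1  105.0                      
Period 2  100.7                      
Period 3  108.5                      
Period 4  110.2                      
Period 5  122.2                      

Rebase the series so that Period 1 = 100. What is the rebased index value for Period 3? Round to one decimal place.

Rebased(Period 3) = 108.5 / 105.0 × 100 = 103.3333

103.3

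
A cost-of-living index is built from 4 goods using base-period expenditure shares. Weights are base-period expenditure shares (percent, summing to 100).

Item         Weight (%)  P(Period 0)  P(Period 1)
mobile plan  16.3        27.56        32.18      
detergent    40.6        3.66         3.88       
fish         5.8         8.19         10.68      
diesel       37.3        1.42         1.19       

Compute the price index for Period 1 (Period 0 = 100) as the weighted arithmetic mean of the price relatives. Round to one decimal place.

mobile plan: 16.3 × (32.18/27.56) = 16.3 × 1.167634 = 19.0324
detergent: 40.6 × (3.88/3.66) = 40.6 × 1.060109 = 43.0404
fish: 5.8 × (10.68/8.19) = 5.8 × 1.304029 = 7.5634
diesel: 37.3 × (1.19/1.42) = 37.3 × 0.838028 = 31.2585
Index = Σ wᵢ·(p₁ᵢ/p₀ᵢ) = 19.0324 + 43.0404 + 7.5634 + 31.2585 = 100.8947

100.9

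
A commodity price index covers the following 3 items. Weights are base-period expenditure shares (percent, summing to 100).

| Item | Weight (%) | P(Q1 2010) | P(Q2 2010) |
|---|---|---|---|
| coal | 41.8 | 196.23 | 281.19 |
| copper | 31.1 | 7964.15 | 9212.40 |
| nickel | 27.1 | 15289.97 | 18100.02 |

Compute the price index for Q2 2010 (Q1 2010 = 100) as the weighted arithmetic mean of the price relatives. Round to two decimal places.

127.95

coal: 41.8 × (281.19/196.23) = 41.8 × 1.432961 = 59.8978
copper: 31.1 × (9212.40/7964.15) = 31.1 × 1.156734 = 35.9744
nickel: 27.1 × (18100.02/15289.97) = 27.1 × 1.183784 = 32.0805
Index = Σ wᵢ·(p₁ᵢ/p₀ᵢ) = 59.8978 + 35.9744 + 32.0805 = 127.9527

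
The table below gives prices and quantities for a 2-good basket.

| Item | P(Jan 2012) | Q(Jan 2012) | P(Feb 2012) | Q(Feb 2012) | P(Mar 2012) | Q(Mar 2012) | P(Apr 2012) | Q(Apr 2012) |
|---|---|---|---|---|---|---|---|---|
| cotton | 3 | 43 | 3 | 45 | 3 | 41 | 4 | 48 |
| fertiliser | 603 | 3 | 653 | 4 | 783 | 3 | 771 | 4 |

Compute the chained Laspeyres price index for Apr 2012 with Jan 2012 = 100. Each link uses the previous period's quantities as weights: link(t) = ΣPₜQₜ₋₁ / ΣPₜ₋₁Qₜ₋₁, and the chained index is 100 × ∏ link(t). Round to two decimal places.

128.39

Link Jan 2012→Feb 2012:
ΣP(Feb 2012)Q(Jan 2012) = 3×43 + 653×3 = 129 + 1959 = 2088
ΣP(Jan 2012)Q(Jan 2012) = 3×43 + 603×3 = 129 + 1809 = 1938
link = 2088/1938 = 1.077399
Link Feb 2012→Mar 2012:
ΣP(Mar 2012)Q(Feb 2012) = 3×45 + 783×4 = 135 + 3132 = 3267
ΣP(Feb 2012)Q(Feb 2012) = 3×45 + 653×4 = 135 + 2612 = 2747
link = 3267/2747 = 1.189297
Link Mar 2012→Apr 2012:
ΣP(Apr 2012)Q(Mar 2012) = 4×41 + 771×3 = 164 + 2313 = 2477
ΣP(Mar 2012)Q(Mar 2012) = 3×41 + 783×3 = 123 + 2349 = 2472
link = 2477/2472 = 1.002023
Chained index = 100 × 1.077399 × 1.189297 × 1.002023 = 128.3940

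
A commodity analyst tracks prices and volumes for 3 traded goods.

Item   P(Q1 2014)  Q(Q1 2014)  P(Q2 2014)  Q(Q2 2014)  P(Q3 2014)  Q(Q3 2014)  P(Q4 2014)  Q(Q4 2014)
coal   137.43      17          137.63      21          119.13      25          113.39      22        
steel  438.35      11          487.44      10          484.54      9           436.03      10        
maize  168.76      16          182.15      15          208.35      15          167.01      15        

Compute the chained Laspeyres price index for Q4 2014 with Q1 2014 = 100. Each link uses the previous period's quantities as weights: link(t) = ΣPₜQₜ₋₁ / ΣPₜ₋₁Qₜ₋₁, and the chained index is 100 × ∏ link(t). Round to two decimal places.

Link Q1 2014→Q2 2014:
ΣP(Q2 2014)Q(Q1 2014) = 137.63×17 + 487.44×11 + 182.15×16 = 2339.71 + 5361.84 + 2914.4 = 10615.95
ΣP(Q1 2014)Q(Q1 2014) = 137.43×17 + 438.35×11 + 168.76×16 = 2336.31 + 4821.85 + 2700.16 = 9858.32
link = 10615.95/9858.32 = 1.076852
Link Q2 2014→Q3 2014:
ΣP(Q3 2014)Q(Q2 2014) = 119.13×21 + 484.54×10 + 208.35×15 = 2501.73 + 4845.4 + 3125.25 = 10472.38
ΣP(Q2 2014)Q(Q2 2014) = 137.63×21 + 487.44×10 + 182.15×15 = 2890.23 + 4874.4 + 2732.25 = 10496.88
link = 10472.38/10496.88 = 0.997666
Link Q3 2014→Q4 2014:
ΣP(Q4 2014)Q(Q3 2014) = 113.39×25 + 436.03×9 + 167.01×15 = 2834.75 + 3924.27 + 2505.15 = 9264.17
ΣP(Q3 2014)Q(Q3 2014) = 119.13×25 + 484.54×9 + 208.35×15 = 2978.25 + 4360.86 + 3125.25 = 10464.36
link = 9264.17/10464.36 = 0.885307
Chained index = 100 × 1.076852 × 0.997666 × 0.885307 = 95.1119

95.11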